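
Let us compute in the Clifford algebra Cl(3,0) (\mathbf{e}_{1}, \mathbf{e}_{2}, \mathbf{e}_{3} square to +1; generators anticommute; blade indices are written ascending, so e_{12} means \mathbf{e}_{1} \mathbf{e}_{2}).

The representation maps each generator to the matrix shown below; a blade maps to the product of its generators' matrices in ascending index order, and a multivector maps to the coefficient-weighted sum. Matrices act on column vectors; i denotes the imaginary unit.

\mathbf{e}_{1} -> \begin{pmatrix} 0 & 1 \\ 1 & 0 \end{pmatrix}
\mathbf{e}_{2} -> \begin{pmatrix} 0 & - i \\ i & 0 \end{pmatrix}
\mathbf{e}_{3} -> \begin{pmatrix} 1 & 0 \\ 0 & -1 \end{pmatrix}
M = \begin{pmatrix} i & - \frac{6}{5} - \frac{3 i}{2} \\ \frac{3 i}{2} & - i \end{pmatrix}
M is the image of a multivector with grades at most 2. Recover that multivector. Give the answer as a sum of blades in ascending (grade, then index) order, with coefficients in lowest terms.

Method: 1, rho(e_{1}), rho(e_{2}), rho(e_{3}) form a trace-orthogonal basis of the 2x2 complex matrices (tr(X Y) = 2 if X = Y, else 0), so M = m0*1 + m1*rho(e_{1}) + m2*rho(e_{2}) + m3*rho(e_{3}) with m0 = tr(M)/2 = 0, m1 = tr(M rho(e_{1}))/2 = - \frac{3}{5}, m2 = tr(M rho(e_{2}))/2 = \frac{3}{2} - \frac{3 i}{5}, m3 = tr(M rho(e_{3}))/2 = i.
Multiplying table entries, the bivector images are rho(e_{12}) = i*rho(e_{3}), rho(e_{13}) = -i*rho(e_{2}), rho(e_{23}) = i*rho(e_{1}); with real blade coefficients the real parts of m0..m3 are the coefficients of 1, e_{1}, e_{2}, e_{3} and the imaginary parts give the bivectors (e_{23}: Im m1, e_{13}: -Im m2, e_{12}: Im m3).
Answer: -\frac{3}{5} e_{1} + \frac{3}{2} e_{2} + e_{12} + \frac{3}{5} e_{13}


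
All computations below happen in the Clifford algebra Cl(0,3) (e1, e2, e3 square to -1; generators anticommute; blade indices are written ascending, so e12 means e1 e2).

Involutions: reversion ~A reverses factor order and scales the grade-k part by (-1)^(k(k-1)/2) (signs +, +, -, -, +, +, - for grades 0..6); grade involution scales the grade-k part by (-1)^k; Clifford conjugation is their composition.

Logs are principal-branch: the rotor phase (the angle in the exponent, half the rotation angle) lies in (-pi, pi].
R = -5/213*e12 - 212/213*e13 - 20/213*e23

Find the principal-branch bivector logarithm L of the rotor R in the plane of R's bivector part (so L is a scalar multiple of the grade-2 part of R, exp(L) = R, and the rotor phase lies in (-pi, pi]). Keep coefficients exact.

The scalar part of R is 0, which fixes the principal-branch rotor phase; the unit plane is then the bivector part divided by the sine of that phase, and L is that plane scaled by the phase.
Concretely: cos(phase) = 0 gives phase = ±pi/2, and since phase/sin(phase) is even the sign is immaterial: L = (phase/sin(phase)) * <R>_2 = (pi/2) * <R>_2.
Answer: -5*pi/426*e12 - 106*pi/213*e13 - 10*pi/213*e23


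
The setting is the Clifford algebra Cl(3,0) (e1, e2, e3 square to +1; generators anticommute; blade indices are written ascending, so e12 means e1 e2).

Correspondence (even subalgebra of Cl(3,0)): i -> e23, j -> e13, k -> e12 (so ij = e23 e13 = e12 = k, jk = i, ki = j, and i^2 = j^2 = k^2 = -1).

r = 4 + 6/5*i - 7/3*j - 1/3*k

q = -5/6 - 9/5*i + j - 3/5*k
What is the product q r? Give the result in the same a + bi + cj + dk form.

In blades: q = -5/6 - 3/5*e12 + e13 - 9/5*e23, r = 4 - 1/3*e12 - 7/3*e13 + 6/5*e23.
Distribute q over r term by term (generator squares from the signature, products reordered to ascending indices): (-5/6)*r = -10/3 + 5/18*e12 + 35/18*e13 - e23; (-3/5*e12)*r = -1/5 - 12/5*e12 - 18/25*e13 - 7/5*e23; (e13)*r = 7/3 - 6/5*e12 + 4*e13 - 1/3*e23; (-9/5*e23)*r = 54/25 + 21/5*e12 - 3/5*e13 - 36/5*e23.
Sum: 24/25 + 79/90*e12 + 2081/450*e13 - 149/15*e23; translating back through the correspondence:
Answer: 24/25 - 149/15*i + 2081/450*j + 79/90*k


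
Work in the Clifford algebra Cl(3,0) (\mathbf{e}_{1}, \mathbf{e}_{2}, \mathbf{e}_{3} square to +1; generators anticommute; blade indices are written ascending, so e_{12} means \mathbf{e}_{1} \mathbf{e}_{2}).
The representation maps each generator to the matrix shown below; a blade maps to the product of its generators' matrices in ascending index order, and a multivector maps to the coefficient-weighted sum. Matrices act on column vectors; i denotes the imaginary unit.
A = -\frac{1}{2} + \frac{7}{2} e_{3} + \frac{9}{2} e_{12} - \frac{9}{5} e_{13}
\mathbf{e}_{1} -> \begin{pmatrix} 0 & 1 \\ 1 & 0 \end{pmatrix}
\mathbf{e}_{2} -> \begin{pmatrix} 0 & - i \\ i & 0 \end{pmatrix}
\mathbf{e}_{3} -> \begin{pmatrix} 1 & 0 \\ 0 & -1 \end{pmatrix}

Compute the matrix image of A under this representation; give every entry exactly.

Bivector images (products of the table entries): rho(e_{12}) = rho(\mathbf{e}_{1})rho(\mathbf{e}_{2}) = \begin{pmatrix} i & 0 \\ 0 & - i \end{pmatrix}; rho(e_{13}) = rho(\mathbf{e}_{1})rho(\mathbf{e}_{3}) = \begin{pmatrix} 0 & -1 \\ 1 & 0 \end{pmatrix}.
M = (-\frac{1}{2})*1 + (\frac{7}{2})*rho(e_{3}) + (\frac{9}{2})*rho(e_{12}) + (-\frac{9}{5})*rho(e_{13}), summed entrywise (1 is the identity matrix):
Answer: \begin{pmatrix} 3 + \frac{9 i}{2} & \frac{9}{5} \\ - \frac{9}{5} & -4 - \frac{9 i}{2} \end{pmatrix}


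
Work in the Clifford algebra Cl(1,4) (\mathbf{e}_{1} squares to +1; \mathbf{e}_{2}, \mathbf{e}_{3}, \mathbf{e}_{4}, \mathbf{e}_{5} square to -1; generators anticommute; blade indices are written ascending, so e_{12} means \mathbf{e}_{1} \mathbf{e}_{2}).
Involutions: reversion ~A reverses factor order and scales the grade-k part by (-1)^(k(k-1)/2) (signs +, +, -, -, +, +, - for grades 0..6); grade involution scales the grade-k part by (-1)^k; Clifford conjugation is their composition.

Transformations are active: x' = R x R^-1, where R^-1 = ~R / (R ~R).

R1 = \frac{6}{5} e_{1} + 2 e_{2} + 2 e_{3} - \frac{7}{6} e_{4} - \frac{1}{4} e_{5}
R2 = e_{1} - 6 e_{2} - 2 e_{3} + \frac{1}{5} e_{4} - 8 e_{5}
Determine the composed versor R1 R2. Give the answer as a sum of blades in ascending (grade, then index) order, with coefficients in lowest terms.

Distribute over the terms of R1 (each basis-blade product reordered to ascending indices, repeated generators contracted through their squares):
(\frac{6}{5} e_{1}) R2 = \frac{6}{5} - \frac{36}{5} e_{12} - \frac{12}{5} e_{13} + \frac{6}{25} e_{14} - \frac{48}{5} e_{15}
(2 e_{2}) R2 = 12 - 2 e_{12} - 4 e_{23} + \frac{2}{5} e_{24} - 16 e_{25}
(2 e_{3}) R2 = 4 - 2 e_{13} + 12 e_{23} + \frac{2}{5} e_{34} - 16 e_{35}
(-\frac{7}{6} e_{4}) R2 = \frac{7}{30} + \frac{7}{6} e_{14} - 7 e_{24} - \frac{7}{3} e_{34} + \frac{28}{3} e_{45}
(-\frac{1}{4} e_{5}) R2 = -2 + \frac{1}{4} e_{15} - \frac{3}{2} e_{25} - \frac{1}{2} e_{35} + \frac{1}{20} e_{45}
Summing the partial products and collecting blades:
Answer: \frac{463}{30} - \frac{46}{5} e_{12} - \frac{22}{5} e_{13} + \frac{211}{150} e_{14} - \frac{187}{20} e_{15} + 8 e_{23} - \frac{33}{5} e_{24} - \frac{35}{2} e_{25} - \frac{29}{15} e_{34} - \frac{33}{2} e_{35} + \frac{563}{60} e_{45}


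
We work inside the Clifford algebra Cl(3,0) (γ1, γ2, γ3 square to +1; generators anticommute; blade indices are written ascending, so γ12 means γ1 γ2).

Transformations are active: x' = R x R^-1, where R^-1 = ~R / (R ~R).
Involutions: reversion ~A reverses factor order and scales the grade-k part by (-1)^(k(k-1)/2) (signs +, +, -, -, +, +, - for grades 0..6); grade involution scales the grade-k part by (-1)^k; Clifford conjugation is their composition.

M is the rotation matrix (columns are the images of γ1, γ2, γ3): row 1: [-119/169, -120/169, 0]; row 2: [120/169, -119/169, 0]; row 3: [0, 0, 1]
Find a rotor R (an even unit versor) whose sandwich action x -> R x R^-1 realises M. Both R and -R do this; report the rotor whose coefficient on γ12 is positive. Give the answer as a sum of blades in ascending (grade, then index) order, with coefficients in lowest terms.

Method: write R = a + b12*γ12 + b13*γ13 + b23*γ23 with a^2 + b12^2 + b13^2 + b23^2 = 1 (so R^-1 = ~R). Expanding the columns R e_j ~R gives tr M = 4a^2 - 1 and, from the antisymmetric part, M21 - M12 = -4a*b12, M13 - M31 = 4a*b13, M32 - M23 = -4a*b23.
Here tr M = -69/169, so a^2 = (1 + tr M)/4 = 25/169 and a = ±5/13. Taking a = 5/13: M21 - M12 = 240/169, M13 - M31 = 0, M32 - M23 = 0, giving b12 = -12/13, b13 = 0, b23 = 0, i.e. R = 5/13 - 12/13*γ12.
Its γ12 coefficient is negative, so report the other preimage -R.
Answer: -5/13 + 12/13*γ12. Sheet selection: the two-to-one cover makes ±R indistinguishable at the matrix level (trace -69/169), so uniqueness comes from the required sign on γ12.


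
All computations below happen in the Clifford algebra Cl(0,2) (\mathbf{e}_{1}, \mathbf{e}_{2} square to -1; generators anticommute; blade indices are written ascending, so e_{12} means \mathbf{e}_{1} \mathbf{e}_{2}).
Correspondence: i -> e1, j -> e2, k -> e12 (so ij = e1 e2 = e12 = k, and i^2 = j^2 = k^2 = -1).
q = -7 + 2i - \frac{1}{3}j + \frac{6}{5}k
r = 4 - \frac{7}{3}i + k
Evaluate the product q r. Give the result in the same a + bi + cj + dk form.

In blades: q = -7 + 2 e_{1} - \frac{1}{3} e_{2} + \frac{6}{5} e_{12}, r = 4 - \frac{7}{3} e_{1} + e_{12}.
Distribute q over r term by term (generator squares from the signature, products reordered to ascending indices): (-7)*r = -28 + \frac{49}{3} e_{1} - 7 e_{12}; (2 e_{1})*r = \frac{14}{3} + 8 e_{1} - 2 e_{2}; (-\frac{1}{3} e_{2})*r = -\frac{1}{3} e_{1} - \frac{4}{3} e_{2} - \frac{7}{9} e_{12}; (\frac{6}{5} e_{12})*r = -\frac{6}{5} - \frac{14}{5} e_{2} + \frac{24}{5} e_{12}.
Sum: -\frac{368}{15} + 24 e_{1} - \frac{92}{15} e_{2} - \frac{134}{45} e_{12}; translating back through the correspondence:
Answer: -\frac{368}{15} + 24i - \frac{92}{15}j - \frac{134}{45}k


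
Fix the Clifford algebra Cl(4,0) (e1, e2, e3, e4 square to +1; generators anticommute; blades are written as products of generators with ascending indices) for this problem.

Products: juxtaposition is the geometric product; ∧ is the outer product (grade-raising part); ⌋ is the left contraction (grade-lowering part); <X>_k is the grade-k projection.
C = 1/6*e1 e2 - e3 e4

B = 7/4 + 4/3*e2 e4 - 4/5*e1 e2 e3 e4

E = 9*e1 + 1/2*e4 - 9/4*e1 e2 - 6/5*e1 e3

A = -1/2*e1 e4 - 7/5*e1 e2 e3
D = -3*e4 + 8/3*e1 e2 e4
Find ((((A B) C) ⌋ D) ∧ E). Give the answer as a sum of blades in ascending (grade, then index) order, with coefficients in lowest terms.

step 1: -28/25*e4 + 2/3*e1 e2 - 7/8*e1 e4 - 2/5*e2 e3 - 49/20*e1 e2 e3 + 28/15*e1 e3 e4
step 2: -1/9 + 28/15*e1 - 427/600*e3 - 97/120*e1 e3 + 61/240*e2 e4 + 679/300*e1 e2 e4 + 14/45*e2 e3 e4 - 2/3*e1 e2 e3 e4
step 3: -1358/225 - 61/90*e1 + 1/3*e4 + 224/45*e2 e4 - 8/27*e1 e2 e4
step 4: -1358/25*e1 - 679/225*e4 + 679/50*e1 e2 + 2716/375*e1 e3 - 601/180*e1 e4 + 881/20*e1 e2 e4 - 2/5*e1 e3 e4 + 448/75*e1 e2 e3 e4
Answer: -1358/25*e1 - 679/225*e4 + 679/50*e1 e2 + 2716/375*e1 e3 - 601/180*e1 e4 + 881/20*e1 e2 e4 - 2/5*e1 e3 e4 + 448/75*e1 e2 e3 e4


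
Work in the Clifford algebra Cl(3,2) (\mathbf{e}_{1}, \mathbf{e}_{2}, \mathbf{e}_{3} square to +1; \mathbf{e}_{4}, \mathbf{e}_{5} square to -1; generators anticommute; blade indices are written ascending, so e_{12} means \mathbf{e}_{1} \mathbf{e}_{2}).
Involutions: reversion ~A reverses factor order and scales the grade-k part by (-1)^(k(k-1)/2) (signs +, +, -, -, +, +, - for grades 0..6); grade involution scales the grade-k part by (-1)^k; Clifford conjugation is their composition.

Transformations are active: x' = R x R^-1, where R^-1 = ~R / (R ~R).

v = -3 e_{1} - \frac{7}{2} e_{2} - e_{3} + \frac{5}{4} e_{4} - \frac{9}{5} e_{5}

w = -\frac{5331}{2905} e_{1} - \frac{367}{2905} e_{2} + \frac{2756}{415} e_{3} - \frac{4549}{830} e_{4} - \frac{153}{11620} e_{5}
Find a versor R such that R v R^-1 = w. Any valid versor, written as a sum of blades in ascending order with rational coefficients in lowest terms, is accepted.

Since q(v) = q(w) = \frac{6979}{400}, the sum R = v + w = -\frac{14046}{2905} e_{1} - \frac{21069}{5810} e_{2} + \frac{2341}{415} e_{3} - \frac{7023}{1660} e_{4} - \frac{21069}{11620} e_{5} does the job whenever invertible.
Answer: -\frac{14046}{2905} e_{1} - \frac{21069}{5810} e_{2} + \frac{2341}{415} e_{3} - \frac{7023}{1660} e_{4} - \frac{21069}{11620} e_{5}


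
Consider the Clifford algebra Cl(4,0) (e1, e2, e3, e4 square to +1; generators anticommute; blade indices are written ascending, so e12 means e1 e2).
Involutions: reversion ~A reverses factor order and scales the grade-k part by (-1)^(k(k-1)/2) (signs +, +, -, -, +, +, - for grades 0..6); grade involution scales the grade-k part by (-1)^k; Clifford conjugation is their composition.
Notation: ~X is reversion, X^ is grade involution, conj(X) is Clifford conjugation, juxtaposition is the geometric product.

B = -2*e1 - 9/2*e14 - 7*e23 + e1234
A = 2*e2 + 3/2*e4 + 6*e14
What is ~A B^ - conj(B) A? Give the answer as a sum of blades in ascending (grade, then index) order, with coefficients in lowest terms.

first term: -27 + 27/4*e1 - 14*e3 + 12*e4 - 4*e12 - 3*e14 + 6*e23 - 3/2*e123 + 9*e124 - 2*e134 - 21/2*e234 + 42*e1234
second term: -27 + 27/4*e1 - 14*e3 + 12*e4 + 4*e12 + 3*e14 - 6*e23 + 3/2*e123 - 9*e124 + 2*e134 + 21/2*e234 + 42*e1234
Answer: -8*e12 - 6*e14 + 12*e23 - 3*e123 + 18*e124 - 4*e134 - 21*e234


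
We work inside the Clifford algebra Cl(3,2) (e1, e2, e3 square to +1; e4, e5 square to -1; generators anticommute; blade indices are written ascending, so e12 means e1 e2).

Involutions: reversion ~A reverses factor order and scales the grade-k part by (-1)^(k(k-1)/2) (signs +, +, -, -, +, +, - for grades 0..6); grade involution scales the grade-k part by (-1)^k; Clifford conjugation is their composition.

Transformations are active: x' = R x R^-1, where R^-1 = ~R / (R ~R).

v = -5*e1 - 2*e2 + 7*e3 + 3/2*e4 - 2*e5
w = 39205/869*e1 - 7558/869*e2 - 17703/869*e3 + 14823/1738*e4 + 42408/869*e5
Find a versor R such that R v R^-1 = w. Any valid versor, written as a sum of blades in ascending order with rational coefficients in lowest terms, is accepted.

Why this works: both vectors square to 287/4, so q(v) = q(w) and R = v + w = 34860/869*e1 - 9296/869*e2 - 11620/869*e3 + 8715/869*e4 + 40670/869*e5 carries v to w — its own direction survives, the complement (v - w)/2 flips.
Answer: 34860/869*e1 - 9296/869*e2 - 11620/869*e3 + 8715/869*e4 + 40670/869*e5


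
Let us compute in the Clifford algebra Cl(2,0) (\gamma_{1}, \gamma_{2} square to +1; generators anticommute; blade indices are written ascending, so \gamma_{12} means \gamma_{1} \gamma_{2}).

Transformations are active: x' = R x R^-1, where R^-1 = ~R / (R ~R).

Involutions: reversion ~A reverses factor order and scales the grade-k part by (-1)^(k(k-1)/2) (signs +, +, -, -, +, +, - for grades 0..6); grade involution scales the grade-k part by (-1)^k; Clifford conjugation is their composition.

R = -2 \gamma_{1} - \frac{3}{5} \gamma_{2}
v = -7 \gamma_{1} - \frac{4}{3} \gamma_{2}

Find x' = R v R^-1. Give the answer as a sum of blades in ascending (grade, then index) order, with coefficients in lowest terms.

~R = -2 \gamma_{1} - \frac{3}{5} \gamma_{2}, and R ~R = \frac{109}{25}, so R^-1 = ~R / (\frac{109}{25}).
R v = \frac{74}{5} - \frac{23}{15} \gamma_{12}
Answer: -\frac{717}{109} \gamma_{1} - \frac{896}{327} \gamma_{2}


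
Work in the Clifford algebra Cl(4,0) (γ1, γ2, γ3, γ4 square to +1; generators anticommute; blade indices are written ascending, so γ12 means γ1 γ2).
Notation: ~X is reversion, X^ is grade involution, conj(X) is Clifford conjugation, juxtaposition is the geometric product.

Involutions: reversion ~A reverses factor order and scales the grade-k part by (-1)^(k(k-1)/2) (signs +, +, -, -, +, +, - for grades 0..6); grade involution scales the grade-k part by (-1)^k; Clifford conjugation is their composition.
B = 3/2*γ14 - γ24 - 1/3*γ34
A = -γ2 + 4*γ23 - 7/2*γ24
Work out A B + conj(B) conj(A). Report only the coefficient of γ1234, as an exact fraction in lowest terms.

first term: -7/2 + γ4 - 21/4*γ12 - 7/6*γ23 - 4/3*γ24 + 4*γ34 + 3/2*γ124 + 1/3*γ234 + 6*γ1234
second term: -7/2 - γ4 + 21/4*γ12 + 7/6*γ23 + 4/3*γ24 - 4*γ34 + 3/2*γ124 + 1/3*γ234 + 6*γ1234
Answer: 12


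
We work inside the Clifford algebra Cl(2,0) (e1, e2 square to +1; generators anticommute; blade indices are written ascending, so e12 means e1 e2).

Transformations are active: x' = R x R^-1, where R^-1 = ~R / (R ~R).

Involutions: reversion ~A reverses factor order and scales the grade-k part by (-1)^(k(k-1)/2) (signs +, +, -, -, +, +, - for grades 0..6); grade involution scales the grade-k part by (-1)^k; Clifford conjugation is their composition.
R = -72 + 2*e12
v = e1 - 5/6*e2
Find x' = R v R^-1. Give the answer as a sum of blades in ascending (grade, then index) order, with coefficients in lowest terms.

~R = -72 - 2*e12, and R ~R = 5188, so R^-1 = ~R / (5188).
R v = -221/3*e1 + 58*e2
Answer: 1355/1297*e1 - 6043/7782*e2


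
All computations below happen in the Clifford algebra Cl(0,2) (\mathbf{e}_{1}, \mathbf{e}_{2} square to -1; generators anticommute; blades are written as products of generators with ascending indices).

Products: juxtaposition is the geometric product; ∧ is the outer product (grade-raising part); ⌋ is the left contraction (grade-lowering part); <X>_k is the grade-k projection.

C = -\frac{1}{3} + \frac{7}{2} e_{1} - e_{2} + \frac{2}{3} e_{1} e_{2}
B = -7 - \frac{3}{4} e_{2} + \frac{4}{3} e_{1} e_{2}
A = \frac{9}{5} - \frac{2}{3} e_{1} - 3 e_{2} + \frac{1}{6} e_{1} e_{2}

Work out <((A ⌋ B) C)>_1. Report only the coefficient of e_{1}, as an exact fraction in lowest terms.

step 1: -\frac{2713}{180} - 4 e_{1} - \frac{83}{180} e_{2} + \frac{12}{5} e_{1} e_{2}
step 2: \frac{458}{27} - \frac{53273}{1080} e_{1} + \frac{7099}{270} e_{2} - \frac{5653}{1080} e_{1} e_{2}
step 3: -\frac{53273}{1080} e_{1} + \frac{7099}{270} e_{2}
Answer: -\frac{53273}{1080}


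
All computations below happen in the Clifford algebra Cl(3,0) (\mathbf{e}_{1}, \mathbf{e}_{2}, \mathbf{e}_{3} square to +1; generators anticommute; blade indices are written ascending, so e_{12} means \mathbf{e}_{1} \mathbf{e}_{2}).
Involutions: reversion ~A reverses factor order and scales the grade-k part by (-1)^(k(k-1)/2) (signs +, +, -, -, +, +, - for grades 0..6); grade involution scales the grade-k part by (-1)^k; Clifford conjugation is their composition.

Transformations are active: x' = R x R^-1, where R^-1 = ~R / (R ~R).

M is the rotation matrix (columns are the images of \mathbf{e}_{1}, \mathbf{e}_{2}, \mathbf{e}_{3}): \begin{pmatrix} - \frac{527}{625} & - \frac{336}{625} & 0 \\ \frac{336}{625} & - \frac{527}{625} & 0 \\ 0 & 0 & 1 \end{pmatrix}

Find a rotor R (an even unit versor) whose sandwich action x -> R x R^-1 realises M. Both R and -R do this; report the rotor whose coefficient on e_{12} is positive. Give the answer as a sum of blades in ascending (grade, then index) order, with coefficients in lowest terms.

Method: write R = a + b12*e_{12} + b13*e_{13} + b23*e_{23} with a^2 + b12^2 + b13^2 + b23^2 = 1 (so R^-1 = ~R). Expanding the columns R e_j ~R gives tr M = 4a^2 - 1 and, from the antisymmetric part, M21 - M12 = -4a*b12, M13 - M31 = 4a*b13, M32 - M23 = -4a*b23.
Here tr M = -\frac{429}{625}, so a^2 = (1 + tr M)/4 = \frac{49}{625} and a = ±\frac{7}{25}. Taking a = \frac{7}{25}: M21 - M12 = \frac{672}{625}, M13 - M31 = 0, M32 - M23 = 0, giving b12 = -\frac{24}{25}, b13 = 0, b23 = 0, i.e. R = \frac{7}{25} - \frac{24}{25} e_{12}.
Its e_{12} coefficient is negative, so report the other preimage -R.
Answer: -\frac{7}{25} + \frac{24}{25} e_{12}. Key observation: the double cover Spin(3) -> SO(3) sends R and -R to the same matrix (trace -\frac{429}{625} here), so the stated sign of the e_{12} coefficient is what selects one sheet.


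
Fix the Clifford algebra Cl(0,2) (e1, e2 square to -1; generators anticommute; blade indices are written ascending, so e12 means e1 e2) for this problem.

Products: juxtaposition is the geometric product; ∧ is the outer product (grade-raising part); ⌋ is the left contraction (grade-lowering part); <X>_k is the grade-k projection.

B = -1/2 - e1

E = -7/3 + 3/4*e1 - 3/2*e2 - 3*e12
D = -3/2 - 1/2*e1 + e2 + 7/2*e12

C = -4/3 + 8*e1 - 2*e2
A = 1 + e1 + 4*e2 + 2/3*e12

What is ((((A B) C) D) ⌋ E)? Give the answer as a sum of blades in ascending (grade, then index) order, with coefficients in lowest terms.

step 1: 1/2 - 3/2*e1 - 8/3*e2 + 11/3*e12
step 2: 6 + 40/3*e1 + 287/9*e2 + 175/9*e12
step 3: -1841/18 + 415/6*e1 - 884/9*e2 + 190/9*e12
step 4: 22199/216 + 5231/24*e1 + 4331/12*e2 + 1841/6*e12
Answer: 22199/216 + 5231/24*e1 + 4331/12*e2 + 1841/6*e12


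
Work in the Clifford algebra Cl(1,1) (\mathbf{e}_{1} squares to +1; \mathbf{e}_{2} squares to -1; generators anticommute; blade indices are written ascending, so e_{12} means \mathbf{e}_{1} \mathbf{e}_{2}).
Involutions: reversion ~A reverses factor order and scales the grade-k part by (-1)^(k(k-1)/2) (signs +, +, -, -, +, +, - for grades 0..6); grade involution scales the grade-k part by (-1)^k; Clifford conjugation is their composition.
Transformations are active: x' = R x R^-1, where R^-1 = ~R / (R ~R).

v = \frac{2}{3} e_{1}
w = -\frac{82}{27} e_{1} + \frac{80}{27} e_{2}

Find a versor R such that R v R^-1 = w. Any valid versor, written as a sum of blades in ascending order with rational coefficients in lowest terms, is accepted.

Construction: equal norms (both \frac{4}{9}) license R = v + w = -\frac{64}{27} e_{1} + \frac{80}{27} e_{2} — nothing changes along that direction, while (v - w)/2 changes sign, so v maps onto w.
Answer: -\frac{64}{27} e_{1} + \frac{80}{27} e_{2}


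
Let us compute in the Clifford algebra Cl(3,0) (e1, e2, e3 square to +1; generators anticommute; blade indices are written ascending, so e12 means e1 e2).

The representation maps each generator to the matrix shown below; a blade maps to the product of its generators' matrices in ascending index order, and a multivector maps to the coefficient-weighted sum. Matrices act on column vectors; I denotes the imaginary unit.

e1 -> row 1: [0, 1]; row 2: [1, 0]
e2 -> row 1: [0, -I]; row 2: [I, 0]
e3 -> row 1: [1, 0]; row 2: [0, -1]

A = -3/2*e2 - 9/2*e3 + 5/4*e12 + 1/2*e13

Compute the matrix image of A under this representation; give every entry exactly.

Bivector images (products of the table entries): rho(e12) = rho(e1)rho(e2) = row 1: [I, 0]; row 2: [0, -I]; rho(e13) = rho(e1)rho(e3) = row 1: [0, -1]; row 2: [1, 0].
M = (-3/2)*rho(e2) + (-9/2)*rho(e3) + (5/4)*rho(e12) + (1/2)*rho(e13), summed entrywise:
Answer: row 1: [-9/2 + 5*I/4, -1/2 + 3*I/2]; row 2: [1/2 - 3*I/2, 9/2 - 5*I/4]


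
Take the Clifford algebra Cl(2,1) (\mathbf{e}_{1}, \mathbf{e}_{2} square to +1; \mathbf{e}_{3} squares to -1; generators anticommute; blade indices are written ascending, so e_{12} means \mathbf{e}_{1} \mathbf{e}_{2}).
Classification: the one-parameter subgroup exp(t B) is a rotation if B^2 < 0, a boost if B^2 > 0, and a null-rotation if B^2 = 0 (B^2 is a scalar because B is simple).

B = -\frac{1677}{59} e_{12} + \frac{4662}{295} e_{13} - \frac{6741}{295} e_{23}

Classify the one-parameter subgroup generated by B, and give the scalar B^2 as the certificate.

B^2 term by term: the squares give (-\frac{1677}{59})^2*(e_{12})^2 + (\frac{4662}{295})^2*(e_{13})^2 + (-\frac{6741}{295})^2*(e_{23})^2 = \frac{2812329}{3481}*(-1) + \frac{21734244}{87025}*(+1) + \frac{45441081}{87025}*(+1) = -36 (each basis 2-blade squares to minus the product of its generators' squares); cross terms between blades sharing an index anticommute and cancel. So B^2 = -36.
Answer: rotation, certificate B^2 = -36. Certificate logic: -36 is a conjugation-invariant scalar, so its sign fixes rotation versus boost versus null-rotation outright.


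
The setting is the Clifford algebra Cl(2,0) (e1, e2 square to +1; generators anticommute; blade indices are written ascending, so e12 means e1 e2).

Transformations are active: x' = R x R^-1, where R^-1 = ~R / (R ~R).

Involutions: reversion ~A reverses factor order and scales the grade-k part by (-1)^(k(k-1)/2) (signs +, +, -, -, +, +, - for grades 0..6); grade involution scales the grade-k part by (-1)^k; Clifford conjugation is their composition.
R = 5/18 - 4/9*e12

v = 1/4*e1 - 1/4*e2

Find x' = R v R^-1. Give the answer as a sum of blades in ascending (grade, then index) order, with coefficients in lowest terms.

~R = 5/18 + 4/9*e12, and R ~R = 89/324, so R^-1 = ~R / (89/324).
R v = 13/72*e1 + 1/24*e2
Answer: 41/356*e1 + 119/356*e2


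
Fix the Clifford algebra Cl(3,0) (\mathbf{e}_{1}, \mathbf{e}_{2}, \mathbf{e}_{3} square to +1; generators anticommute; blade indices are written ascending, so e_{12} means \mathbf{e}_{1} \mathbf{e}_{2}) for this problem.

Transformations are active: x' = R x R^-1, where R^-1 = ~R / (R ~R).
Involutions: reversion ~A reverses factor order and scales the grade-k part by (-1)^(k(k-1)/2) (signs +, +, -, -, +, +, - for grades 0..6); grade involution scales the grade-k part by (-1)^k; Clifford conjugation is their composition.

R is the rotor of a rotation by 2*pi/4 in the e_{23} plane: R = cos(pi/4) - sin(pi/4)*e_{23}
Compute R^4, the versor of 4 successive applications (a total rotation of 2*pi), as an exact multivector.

Rotor phase runs at HALF the rotation angle; powers of one rotor simply add phase, so after 4 steps in e_{23} the phase is 4*pi/4 = \pi and R^4 = cos(\pi) - sin(\pi)*e_{23}.
cos(\pi) = -1 and sin(\pi) = 0, so R^4 = -1. The total rotation 2*pi is 1 full turn, so every vector returns to itself, yet the rotor is -1, on the OTHER sheet of the double cover (an odd number of 2*pi turns).
Answer: -1


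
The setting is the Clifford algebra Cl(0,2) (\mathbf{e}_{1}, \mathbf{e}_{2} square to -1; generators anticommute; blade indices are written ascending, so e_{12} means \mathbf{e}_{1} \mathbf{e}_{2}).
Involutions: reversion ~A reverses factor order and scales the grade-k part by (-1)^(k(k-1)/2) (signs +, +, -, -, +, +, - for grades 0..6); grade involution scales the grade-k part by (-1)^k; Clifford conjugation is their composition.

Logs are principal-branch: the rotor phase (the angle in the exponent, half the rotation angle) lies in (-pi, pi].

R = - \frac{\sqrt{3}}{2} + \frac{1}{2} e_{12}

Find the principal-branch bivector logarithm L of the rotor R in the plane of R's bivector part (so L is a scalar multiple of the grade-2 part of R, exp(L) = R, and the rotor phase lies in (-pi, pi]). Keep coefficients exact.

The scalar part of R is - \frac{\sqrt{3}}{2}, which pins the rotor phase on the principal branch; dividing the bivector part by the sine of that phase recovers the unit plane, and L is the phase times that plane.
Concretely: cos(phase) = - \frac{\sqrt{3}}{2} gives phase = ±\frac{5 \pi}{6}, and since phase/sin(phase) is even the sign is immaterial: L = (phase/sin(phase)) * <R>_2 = (\frac{5 \pi}{3}) * <R>_2.
Answer: \frac{5 \pi}{6} e_{12}


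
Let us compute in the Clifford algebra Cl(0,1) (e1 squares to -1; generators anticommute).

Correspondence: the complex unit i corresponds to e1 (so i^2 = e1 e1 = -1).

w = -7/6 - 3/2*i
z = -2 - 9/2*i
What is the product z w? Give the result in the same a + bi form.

In blades: z = -2 - 9/2*e1, w = -7/6 - 3/2*e1.
Distribute z over w term by term (generator squares from the signature, products reordered to ascending indices): (-2)*w = 7/3 + 3*e1; (-9/2*e1)*w = -27/4 + 21/4*e1.
Sum: -53/12 + 33/4*e1; translating back through the correspondence:
Answer: -53/12 + 33/4*i


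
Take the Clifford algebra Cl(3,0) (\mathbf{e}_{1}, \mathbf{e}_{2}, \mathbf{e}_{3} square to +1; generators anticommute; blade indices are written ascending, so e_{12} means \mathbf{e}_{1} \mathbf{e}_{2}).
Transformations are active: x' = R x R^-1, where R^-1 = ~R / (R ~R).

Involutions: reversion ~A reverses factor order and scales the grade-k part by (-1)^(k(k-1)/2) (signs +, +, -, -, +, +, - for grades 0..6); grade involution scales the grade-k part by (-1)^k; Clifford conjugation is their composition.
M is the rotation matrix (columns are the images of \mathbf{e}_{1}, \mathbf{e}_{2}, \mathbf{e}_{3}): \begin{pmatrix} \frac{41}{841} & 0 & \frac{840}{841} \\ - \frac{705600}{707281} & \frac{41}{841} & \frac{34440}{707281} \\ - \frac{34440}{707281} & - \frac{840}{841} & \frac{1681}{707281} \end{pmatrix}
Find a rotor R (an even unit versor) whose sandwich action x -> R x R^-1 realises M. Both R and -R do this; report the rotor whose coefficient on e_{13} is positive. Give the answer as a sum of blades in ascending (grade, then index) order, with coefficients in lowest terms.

Method: write R = a + b12*e_{12} + b13*e_{13} + b23*e_{23} with a^2 + b12^2 + b13^2 + b23^2 = 1 (so R^-1 = ~R). Expanding the columns R e_j ~R gives tr M = 4a^2 - 1 and, from the antisymmetric part, M21 - M12 = -4a*b12, M13 - M31 = 4a*b13, M32 - M23 = -4a*b23.
Here tr M = \frac{70643}{707281}, so a^2 = (1 + tr M)/4 = \frac{194481}{707281} and a = ±\frac{441}{841}. Taking a = \frac{441}{841}: M21 - M12 = -\frac{705600}{707281}, M13 - M31 = \frac{740880}{707281}, M32 - M23 = -\frac{740880}{707281}, giving b12 = \frac{400}{841}, b13 = \frac{420}{841}, b23 = \frac{420}{841}, i.e. R = \frac{441}{841} + \frac{400}{841} e_{12} + \frac{420}{841} e_{13} + \frac{420}{841} e_{23}.
Its e_{13} coefficient is already positive.
Answer: \frac{441}{841} + \frac{400}{841} e_{12} + \frac{420}{841} e_{13} + \frac{420}{841} e_{23}. Note: both R and -R realise this M (trace \frac{70643}{707281}); the covering map identifies them, and the e_{13}-coefficient sign is the tie-breaker.


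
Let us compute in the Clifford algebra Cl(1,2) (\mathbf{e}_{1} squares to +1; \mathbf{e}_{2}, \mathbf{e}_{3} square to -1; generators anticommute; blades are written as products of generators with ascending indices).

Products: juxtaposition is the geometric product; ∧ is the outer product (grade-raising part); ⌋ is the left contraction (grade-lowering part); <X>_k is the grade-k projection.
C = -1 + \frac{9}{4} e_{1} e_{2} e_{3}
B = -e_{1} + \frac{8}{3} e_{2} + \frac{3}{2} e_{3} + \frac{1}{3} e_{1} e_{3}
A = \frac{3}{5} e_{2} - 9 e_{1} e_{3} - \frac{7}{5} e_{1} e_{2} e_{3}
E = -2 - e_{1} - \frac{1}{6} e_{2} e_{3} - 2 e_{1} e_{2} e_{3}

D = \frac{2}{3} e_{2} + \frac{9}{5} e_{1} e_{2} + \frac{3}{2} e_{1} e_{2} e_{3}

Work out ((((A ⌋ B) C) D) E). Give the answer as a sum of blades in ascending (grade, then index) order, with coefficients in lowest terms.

step 1: -\frac{23}{5}
step 2: \frac{23}{5} - \frac{207}{20} e_{1} e_{2} e_{3}
step 3: \frac{621}{40} + \frac{46}{15} e_{2} - \frac{1863}{100} e_{3} + \frac{207}{25} e_{1} e_{2} - \frac{69}{10} e_{1} e_{3} + \frac{69}{10} e_{1} e_{2} e_{3}
step 4: -\frac{69}{4} - \frac{115}{8} e_{1} - \frac{5129}{600} e_{2} + \frac{644}{45} e_{3} - \frac{14881}{300} e_{1} e_{2} - \frac{115}{12} e_{1} e_{3} - \frac{759}{80} e_{2} e_{3} - \frac{897}{20} e_{1} e_{2} e_{3}
Answer: -\frac{69}{4} - \frac{115}{8} e_{1} - \frac{5129}{600} e_{2} + \frac{644}{45} e_{3} - \frac{14881}{300} e_{1} e_{2} - \frac{115}{12} e_{1} e_{3} - \frac{759}{80} e_{2} e_{3} - \frac{897}{20} e_{1} e_{2} e_{3}


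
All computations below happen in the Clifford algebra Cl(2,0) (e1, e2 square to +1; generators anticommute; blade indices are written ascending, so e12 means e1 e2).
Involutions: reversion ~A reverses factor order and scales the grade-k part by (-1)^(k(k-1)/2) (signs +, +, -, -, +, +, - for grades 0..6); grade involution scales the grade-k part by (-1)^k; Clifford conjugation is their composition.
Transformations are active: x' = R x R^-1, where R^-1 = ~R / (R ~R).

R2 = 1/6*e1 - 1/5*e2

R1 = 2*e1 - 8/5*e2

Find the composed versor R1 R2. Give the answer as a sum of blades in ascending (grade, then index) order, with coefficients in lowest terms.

Distribute over the terms of R1 (each basis-blade product reordered to ascending indices, repeated generators contracted through their squares):
(2*e1) R2 = 1/3 - 2/5*e12
(-8/5*e2) R2 = 8/25 + 4/15*e12
Summing the partial products and collecting blades:
Answer: 49/75 - 2/15*e12


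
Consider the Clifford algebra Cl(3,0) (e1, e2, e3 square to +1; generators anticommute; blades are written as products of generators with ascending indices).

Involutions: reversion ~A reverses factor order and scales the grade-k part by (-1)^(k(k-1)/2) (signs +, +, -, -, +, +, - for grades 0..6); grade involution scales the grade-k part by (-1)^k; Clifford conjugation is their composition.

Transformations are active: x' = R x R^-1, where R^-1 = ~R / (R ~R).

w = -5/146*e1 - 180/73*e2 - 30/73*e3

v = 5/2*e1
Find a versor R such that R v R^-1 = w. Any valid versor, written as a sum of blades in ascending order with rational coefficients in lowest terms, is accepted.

A norm check does it: q(v) = q(w) = 25/4, hence R = v + w = 180/73*e1 - 180/73*e2 - 30/73*e3 realises the map — parallel part kept, (v - w)/2 negated, v carried to w.
Answer: 180/73*e1 - 180/73*e2 - 30/73*e3


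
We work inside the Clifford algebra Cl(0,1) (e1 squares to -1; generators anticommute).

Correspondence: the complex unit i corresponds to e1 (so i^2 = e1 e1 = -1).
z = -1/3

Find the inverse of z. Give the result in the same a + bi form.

In blades: z = -1/3.
With qbar = -1/3 (scalar fixed, mapped units negated), z qbar = 1/9 (the sum of squared coefficients), so z^-1 = qbar / (1/9) = -3; translating back:
Answer: -3


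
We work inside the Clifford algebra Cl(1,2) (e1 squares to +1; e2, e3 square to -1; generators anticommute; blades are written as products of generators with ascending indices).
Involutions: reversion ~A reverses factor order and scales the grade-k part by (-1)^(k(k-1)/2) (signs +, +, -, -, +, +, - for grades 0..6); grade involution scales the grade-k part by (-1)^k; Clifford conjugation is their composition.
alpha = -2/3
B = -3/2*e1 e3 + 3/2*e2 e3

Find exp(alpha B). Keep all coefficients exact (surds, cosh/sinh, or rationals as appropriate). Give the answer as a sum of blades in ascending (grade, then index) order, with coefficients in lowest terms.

B^2 term by term: the squares give (-3/2)^2*(e1 e3)^2 + (3/2)^2*(e2 e3)^2 = 9/4*(+1) + 9/4*(-1) = 0 (each basis 2-blade squares to minus the product of its generators' squares); cross terms between blades sharing an index anticommute and cancel. So B^2 = 0.
B^2 = 0, hence only two terms survive: exp(alpha B) = 1 + alpha B (parabolic case).
Answer: 1 + e1 e3 - e2 e3


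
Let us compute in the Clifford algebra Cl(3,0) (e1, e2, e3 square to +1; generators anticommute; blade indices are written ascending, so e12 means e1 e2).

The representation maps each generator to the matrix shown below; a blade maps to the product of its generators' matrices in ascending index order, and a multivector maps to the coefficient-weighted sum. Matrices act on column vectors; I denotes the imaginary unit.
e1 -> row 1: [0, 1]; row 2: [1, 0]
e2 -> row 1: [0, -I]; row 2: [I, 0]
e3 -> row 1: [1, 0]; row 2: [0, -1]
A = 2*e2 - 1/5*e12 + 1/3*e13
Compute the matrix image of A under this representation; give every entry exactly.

Bivector images (products of the table entries): rho(e12) = rho(e1)rho(e2) = row 1: [I, 0]; row 2: [0, -I]; rho(e13) = rho(e1)rho(e3) = row 1: [0, -1]; row 2: [1, 0].
M = (2)*rho(e2) + (-1/5)*rho(e12) + (1/3)*rho(e13), summed entrywise:
Answer: row 1: [-I/5, -1/3 - 2*I]; row 2: [1/3 + 2*I, I/5]


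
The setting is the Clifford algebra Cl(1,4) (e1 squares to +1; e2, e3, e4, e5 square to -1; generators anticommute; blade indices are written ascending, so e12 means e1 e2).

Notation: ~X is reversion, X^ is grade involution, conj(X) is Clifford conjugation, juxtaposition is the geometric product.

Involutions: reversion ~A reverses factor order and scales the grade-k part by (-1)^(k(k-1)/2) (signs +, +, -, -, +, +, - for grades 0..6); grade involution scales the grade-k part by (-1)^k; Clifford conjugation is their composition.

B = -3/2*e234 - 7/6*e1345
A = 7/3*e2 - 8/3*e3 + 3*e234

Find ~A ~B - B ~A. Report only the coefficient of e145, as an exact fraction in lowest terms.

first term: -9/2 - 4*e24 - 7/2*e34 + 7/2*e125 + 28/9*e145 + 49/18*e12345
second term: 9/2 + 4*e24 + 7/2*e34 + 7/2*e125 - 28/9*e145 + 49/18*e12345
Answer: 56/9


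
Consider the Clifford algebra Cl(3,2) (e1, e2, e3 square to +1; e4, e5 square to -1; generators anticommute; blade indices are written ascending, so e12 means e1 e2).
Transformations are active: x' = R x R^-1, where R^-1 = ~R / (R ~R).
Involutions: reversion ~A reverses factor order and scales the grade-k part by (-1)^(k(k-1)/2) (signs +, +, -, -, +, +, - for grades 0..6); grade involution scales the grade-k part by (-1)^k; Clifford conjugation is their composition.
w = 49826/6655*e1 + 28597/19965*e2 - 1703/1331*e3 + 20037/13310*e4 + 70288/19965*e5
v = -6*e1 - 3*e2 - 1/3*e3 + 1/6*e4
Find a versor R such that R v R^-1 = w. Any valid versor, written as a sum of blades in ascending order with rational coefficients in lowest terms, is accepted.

R = v + w = 9896/6655*e1 - 31298/19965*e2 - 6440/3993*e3 + 33383/19965*e4 + 70288/19965*e5 works: the equal norms (541/12) guarantee its sandwich swaps v into w.
Answer: 9896/6655*e1 - 31298/19965*e2 - 6440/3993*e3 + 33383/19965*e4 + 70288/19965*e5


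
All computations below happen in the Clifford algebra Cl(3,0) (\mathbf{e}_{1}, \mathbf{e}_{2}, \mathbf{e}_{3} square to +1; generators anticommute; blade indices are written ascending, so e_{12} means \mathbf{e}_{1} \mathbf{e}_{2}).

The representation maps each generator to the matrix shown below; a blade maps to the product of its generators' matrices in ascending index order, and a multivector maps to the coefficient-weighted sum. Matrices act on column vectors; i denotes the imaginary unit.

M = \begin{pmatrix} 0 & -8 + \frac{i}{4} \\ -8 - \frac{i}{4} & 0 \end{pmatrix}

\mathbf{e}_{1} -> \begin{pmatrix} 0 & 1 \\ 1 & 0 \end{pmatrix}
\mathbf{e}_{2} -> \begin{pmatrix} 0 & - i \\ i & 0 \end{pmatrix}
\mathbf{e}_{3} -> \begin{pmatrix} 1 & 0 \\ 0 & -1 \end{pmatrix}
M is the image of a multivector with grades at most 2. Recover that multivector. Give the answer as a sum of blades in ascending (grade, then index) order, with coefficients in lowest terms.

Method: 1, rho(e_{1}), rho(e_{2}), rho(e_{3}) form a trace-orthogonal basis of the 2x2 complex matrices (tr(X Y) = 2 if X = Y, else 0), so M = m0*1 + m1*rho(e_{1}) + m2*rho(e_{2}) + m3*rho(e_{3}) with m0 = tr(M)/2 = 0, m1 = tr(M rho(e_{1}))/2 = -8, m2 = tr(M rho(e_{2}))/2 = - \frac{1}{4}, m3 = tr(M rho(e_{3}))/2 = 0.
Multiplying table entries, the bivector images are rho(e_{12}) = i*rho(e_{3}), rho(e_{13}) = -i*rho(e_{2}), rho(e_{23}) = i*rho(e_{1}); with real blade coefficients the real parts of m0..m3 are the coefficients of 1, e_{1}, e_{2}, e_{3} and the imaginary parts give the bivectors (e_{23}: Im m1, e_{13}: -Im m2, e_{12}: Im m3).
Answer: -8 e_{1} - \frac{1}{4} e_{2}


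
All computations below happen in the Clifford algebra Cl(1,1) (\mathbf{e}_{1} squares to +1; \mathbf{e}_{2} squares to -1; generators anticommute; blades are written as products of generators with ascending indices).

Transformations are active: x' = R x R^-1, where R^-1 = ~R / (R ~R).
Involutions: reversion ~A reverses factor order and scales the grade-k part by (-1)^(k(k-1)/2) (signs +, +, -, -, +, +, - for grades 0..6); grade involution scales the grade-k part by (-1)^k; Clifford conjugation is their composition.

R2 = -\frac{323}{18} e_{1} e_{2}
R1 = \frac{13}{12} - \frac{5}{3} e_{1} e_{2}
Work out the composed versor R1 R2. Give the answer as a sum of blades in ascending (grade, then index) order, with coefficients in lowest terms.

Distribute over the terms of R2 (each basis-blade product reordered to ascending indices, repeated generators contracted through their squares):
R1 (-\frac{323}{18} e_{1} e_{2}) = \frac{1615}{54} - \frac{4199}{216} e_{1} e_{2}
Answer: \frac{1615}{54} - \frac{4199}{216} e_{1} e_{2}


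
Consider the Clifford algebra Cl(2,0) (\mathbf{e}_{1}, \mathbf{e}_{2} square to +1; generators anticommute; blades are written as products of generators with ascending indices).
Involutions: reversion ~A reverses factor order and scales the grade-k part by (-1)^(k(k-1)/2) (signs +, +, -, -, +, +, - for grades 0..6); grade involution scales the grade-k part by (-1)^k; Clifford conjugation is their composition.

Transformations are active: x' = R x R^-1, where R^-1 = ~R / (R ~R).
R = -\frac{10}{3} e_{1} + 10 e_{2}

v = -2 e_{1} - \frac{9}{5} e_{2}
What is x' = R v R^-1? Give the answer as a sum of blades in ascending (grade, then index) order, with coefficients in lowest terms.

~R = -\frac{10}{3} e_{1} + 10 e_{2}, and R ~R = \frac{1000}{9}, so R^-1 = ~R / (\frac{1000}{9}).
R v = -\frac{34}{3} + 26 e_{1} e_{2}
Answer: \frac{67}{25} e_{1} - \frac{6}{25} e_{2}
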